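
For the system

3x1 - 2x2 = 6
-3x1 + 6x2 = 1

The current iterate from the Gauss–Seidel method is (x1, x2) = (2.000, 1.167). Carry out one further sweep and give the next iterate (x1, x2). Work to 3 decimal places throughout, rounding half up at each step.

(2.778, 1.556)

One sweep:
  x1 = (6 - (-2)·1.167) / (3) = 2.778
  x2 = (1 - (-3)·2.778) / (6) = 1.556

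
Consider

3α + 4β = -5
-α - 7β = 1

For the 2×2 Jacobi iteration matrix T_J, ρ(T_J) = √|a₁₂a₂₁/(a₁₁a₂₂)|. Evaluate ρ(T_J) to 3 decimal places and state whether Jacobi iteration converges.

a₁₂a₂₁/(a₁₁a₂₂) = (4)·(-1) / ((3)·(-7)) = 0.190476
ρ = √|0.190476| = √0.190476 = 0.436
ρ < 1, so Jacobi converges

0.436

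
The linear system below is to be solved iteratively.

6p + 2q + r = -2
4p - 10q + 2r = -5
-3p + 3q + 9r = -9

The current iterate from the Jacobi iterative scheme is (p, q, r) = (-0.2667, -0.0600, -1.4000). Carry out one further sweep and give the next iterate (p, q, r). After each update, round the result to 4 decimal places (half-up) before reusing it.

One sweep:
  p = (-2 - (2)·-0.0600 - (1)·-1.4000) / (6) = -0.0800
  q = (-5 - (4)·-0.2667 - (2)·-1.4000) / (-10) = 0.1133
  r = (-9 - (-3)·-0.2667 - (3)·-0.0600) / (9) = -1.0689

(-0.0800, 0.1133, -1.0689)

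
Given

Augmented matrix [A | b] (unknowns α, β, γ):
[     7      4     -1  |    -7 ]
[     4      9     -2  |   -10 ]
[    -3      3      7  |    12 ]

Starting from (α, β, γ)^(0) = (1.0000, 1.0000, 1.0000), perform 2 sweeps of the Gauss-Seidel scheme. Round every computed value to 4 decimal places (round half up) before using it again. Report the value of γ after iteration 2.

Iteration 1:
  α = (-7 - (4)·1.0000 - (-1)·1.0000) / (7) = -1.4286
  β = (-10 - (4)·-1.4286 - (-2)·1.0000) / (9) = -0.2540
  γ = (12 - (-3)·-1.4286 - (3)·-0.2540) / (7) = 1.2109
Iteration 2:
  α = (-7 - (4)·-0.2540 - (-1)·1.2109) / (7) = -0.6819
  β = (-10 - (4)·-0.6819 - (-2)·1.2109) / (9) = -0.5390
  γ = (12 - (-3)·-0.6819 - (3)·-0.5390) / (7) = 1.6530

1.6530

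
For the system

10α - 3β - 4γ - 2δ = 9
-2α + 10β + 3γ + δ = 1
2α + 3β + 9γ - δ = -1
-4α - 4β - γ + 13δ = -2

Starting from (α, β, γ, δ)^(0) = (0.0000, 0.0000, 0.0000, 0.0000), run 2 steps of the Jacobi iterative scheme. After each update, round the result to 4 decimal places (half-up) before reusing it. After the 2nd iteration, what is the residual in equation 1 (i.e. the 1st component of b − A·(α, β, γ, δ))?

Iteration 1:
  α = (9 - (-3)·0.0000 - (-4)·0.0000 - (-2)·0.0000) / (10) = 0.9000
  β = (1 - (-2)·0.0000 - (3)·0.0000 - (1)·0.0000) / (10) = 0.1000
  γ = (-1 - (2)·0.0000 - (3)·0.0000 - (-1)·0.0000) / (9) = -0.1111
  δ = (-2 - (-4)·0.0000 - (-4)·0.0000 - (-1)·0.0000) / (13) = -0.1538
Iteration 2:
  α = (9 - (-3)·0.1000 - (-4)·-0.1111 - (-2)·-0.1538) / (10) = 0.8548
  β = (1 - (-2)·0.9000 - (3)·-0.1111 - (1)·-0.1538) / (10) = 0.3287
  γ = (-1 - (2)·0.9000 - (3)·0.1000 - (-1)·-0.1538) / (9) = -0.3615
  δ = (-2 - (-4)·0.9000 - (-4)·0.1000 - (-1)·-0.1111) / (13) = 0.1453
Residual b − A·x = (0.2827, 0.3618, -0.2969, 0.4836)

0.2827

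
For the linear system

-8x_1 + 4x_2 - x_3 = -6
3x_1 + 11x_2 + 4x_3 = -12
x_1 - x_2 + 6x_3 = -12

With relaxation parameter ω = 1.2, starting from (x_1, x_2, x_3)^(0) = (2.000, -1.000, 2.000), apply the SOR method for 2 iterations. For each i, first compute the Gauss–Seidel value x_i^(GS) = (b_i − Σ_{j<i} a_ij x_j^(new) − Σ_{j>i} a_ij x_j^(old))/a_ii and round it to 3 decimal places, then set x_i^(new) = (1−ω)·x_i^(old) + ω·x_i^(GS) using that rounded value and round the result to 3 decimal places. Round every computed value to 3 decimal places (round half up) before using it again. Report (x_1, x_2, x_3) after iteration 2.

Iteration 1:
  x_1: GS value = (-6 - (4)·-1.000 - (-1)·2.000) / (-8) = 0.000;  x_1 ← (1−ω)·2.000 + ω·0.000 = -0.400
  x_2: GS value = (-12 - (3)·-0.400 - (4)·2.000) / (11) = -1.709;  x_2 ← (1−ω)·-1.000 + ω·-1.709 = -1.851
  x_3: GS value = (-12 - (1)·-0.400 - (-1)·-1.851) / (6) = -2.242;  x_3 ← (1−ω)·2.000 + ω·-2.242 = -3.090
Iteration 2:
  x_1: GS value = (-6 - (4)·-1.851 - (-1)·-3.090) / (-8) = 0.211;  x_1 ← (1−ω)·-0.400 + ω·0.211 = 0.333
  x_2: GS value = (-12 - (3)·0.333 - (4)·-3.090) / (11) = -0.058;  x_2 ← (1−ω)·-1.851 + ω·-0.058 = 0.301
  x_3: GS value = (-12 - (1)·0.333 - (-1)·0.301) / (6) = -2.005;  x_3 ← (1−ω)·-3.090 + ω·-2.005 = -1.788

(0.333, 0.301, -1.788)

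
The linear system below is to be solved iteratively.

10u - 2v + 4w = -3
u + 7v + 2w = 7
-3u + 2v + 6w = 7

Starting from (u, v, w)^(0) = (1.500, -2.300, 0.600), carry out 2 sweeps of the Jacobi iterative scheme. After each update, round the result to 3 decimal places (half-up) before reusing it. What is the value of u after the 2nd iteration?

Iteration 1:
  u = (-3 - (-2)·-2.300 - (4)·0.600) / (10) = -1.000
  v = (7 - (1)·1.500 - (2)·0.600) / (7) = 0.614
  w = (7 - (-3)·1.500 - (2)·-2.300) / (6) = 2.683
Iteration 2:
  u = (-3 - (-2)·0.614 - (4)·2.683) / (10) = -1.250
  v = (7 - (1)·-1.000 - (2)·2.683) / (7) = 0.376
  w = (7 - (-3)·-1.000 - (2)·0.614) / (6) = 0.462

-1.250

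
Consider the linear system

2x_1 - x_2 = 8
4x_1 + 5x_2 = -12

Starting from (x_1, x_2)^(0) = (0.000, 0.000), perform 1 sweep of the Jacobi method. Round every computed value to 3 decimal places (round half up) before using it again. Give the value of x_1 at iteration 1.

Iteration 1:
  x_1 = (8 - (-1)·0.000) / (2) = 4.000
  x_2 = (-12 - (4)·0.000) / (5) = -2.400

4.000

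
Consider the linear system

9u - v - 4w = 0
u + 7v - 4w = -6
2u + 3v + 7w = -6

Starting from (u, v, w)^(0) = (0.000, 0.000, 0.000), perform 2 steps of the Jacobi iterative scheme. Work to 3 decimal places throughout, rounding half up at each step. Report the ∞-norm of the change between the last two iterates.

Iteration 1:
  u = (0 - (-1)·0.000 - (-4)·0.000) / (9) = 0.000
  v = (-6 - (1)·0.000 - (-4)·0.000) / (7) = -0.857
  w = (-6 - (2)·0.000 - (3)·0.000) / (7) = -0.857
Iteration 2:
  u = (0 - (-1)·-0.857 - (-4)·-0.857) / (9) = -0.476
  v = (-6 - (1)·0.000 - (-4)·-0.857) / (7) = -1.347
  w = (-6 - (2)·0.000 - (3)·-0.857) / (7) = -0.490
Change: (-0.476, -0.490, 0.367) → max |·| = 0.490

0.490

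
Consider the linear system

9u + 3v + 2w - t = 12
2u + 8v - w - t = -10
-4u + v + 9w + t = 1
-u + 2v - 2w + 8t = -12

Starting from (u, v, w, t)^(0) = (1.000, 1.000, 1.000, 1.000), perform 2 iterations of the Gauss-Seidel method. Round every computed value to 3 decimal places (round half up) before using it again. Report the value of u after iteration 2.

Iteration 1:
  u = (12 - (3)·1.000 - (2)·1.000 - (-1)·1.000) / (9) = 0.889
  v = (-10 - (2)·0.889 - (-1)·1.000 - (-1)·1.000) / (8) = -1.222
  w = (1 - (-4)·0.889 - (1)·-1.222 - (1)·1.000) / (9) = 0.531
  t = (-12 - (-1)·0.889 - (2)·-1.222 - (-2)·0.531) / (8) = -0.951
Iteration 2:
  u = (12 - (3)·-1.222 - (2)·0.531 - (-1)·-0.951) / (9) = 1.517
  v = (-10 - (2)·1.517 - (-1)·0.531 - (-1)·-0.951) / (8) = -1.682
  w = (1 - (-4)·1.517 - (1)·-1.682 - (1)·-0.951) / (9) = 1.078
  t = (-12 - (-1)·1.517 - (2)·-1.682 - (-2)·1.078) / (8) = -0.620

1.517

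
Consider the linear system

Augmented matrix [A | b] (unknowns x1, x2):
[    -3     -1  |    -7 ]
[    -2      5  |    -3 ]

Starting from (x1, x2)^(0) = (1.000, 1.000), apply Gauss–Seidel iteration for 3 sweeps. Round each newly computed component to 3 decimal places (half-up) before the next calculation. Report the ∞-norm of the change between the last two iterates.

Iteration 1:
  x1 = (-7 - (-1)·1.000) / (-3) = 2.000
  x2 = (-3 - (-2)·2.000) / (5) = 0.200
Iteration 2:
  x1 = (-7 - (-1)·0.200) / (-3) = 2.267
  x2 = (-3 - (-2)·2.267) / (5) = 0.307
Iteration 3:
  x1 = (-7 - (-1)·0.307) / (-3) = 2.231
  x2 = (-3 - (-2)·2.231) / (5) = 0.292
Change: (-0.036, -0.015) → max |·| = 0.036

0.036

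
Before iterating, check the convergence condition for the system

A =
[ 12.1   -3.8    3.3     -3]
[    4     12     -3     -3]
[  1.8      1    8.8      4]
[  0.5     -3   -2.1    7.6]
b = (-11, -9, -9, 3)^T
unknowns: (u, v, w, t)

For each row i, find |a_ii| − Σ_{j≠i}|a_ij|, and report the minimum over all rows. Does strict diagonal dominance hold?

row 1: |12.1| − (3.8+3.3+3) = 2
row 2: |12| − (4+3+3) = 2
row 3: |8.8| − (1.8+1+4) = 2
row 4: |7.6| − (0.5+3+2.1) = 2
minimum over rows = 2 → strictly diagonally dominant (convergence guaranteed)

2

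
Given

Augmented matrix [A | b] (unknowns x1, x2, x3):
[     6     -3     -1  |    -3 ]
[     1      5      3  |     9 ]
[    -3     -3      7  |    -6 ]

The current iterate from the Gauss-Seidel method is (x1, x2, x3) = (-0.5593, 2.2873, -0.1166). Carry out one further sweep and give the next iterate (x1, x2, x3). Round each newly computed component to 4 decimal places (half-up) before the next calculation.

One sweep:
  x1 = (-3 - (-3)·2.2873 - (-1)·-0.1166) / (6) = 0.6242
  x2 = (9 - (1)·0.6242 - (3)·-0.1166) / (5) = 1.7451
  x3 = (-6 - (-3)·0.6242 - (-3)·1.7451) / (7) = 0.1583

(0.6242, 1.7451, 0.1583)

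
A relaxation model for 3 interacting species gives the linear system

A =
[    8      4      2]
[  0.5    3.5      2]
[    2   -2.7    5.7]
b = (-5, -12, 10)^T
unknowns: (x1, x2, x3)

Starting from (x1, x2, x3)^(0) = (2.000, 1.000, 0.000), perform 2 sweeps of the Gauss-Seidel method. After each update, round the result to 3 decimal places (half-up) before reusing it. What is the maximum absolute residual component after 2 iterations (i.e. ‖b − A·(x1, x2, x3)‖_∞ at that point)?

4.492

Iteration 1:
  x1 = (-5 - (4)·1.000 - (2)·0.000) / (8) = -1.125
  x2 = (-12 - (0.5)·-1.125 - (2)·0.000) / (3.5) = -3.268
  x3 = (10 - (2)·-1.125 - (-2.7)·-3.268) / (5.7) = 0.601
Iteration 2:
  x1 = (-5 - (4)·-3.268 - (2)·0.601) / (8) = 0.859
  x2 = (-12 - (0.5)·0.859 - (2)·0.601) / (3.5) = -3.895
  x3 = (10 - (2)·0.859 - (-2.7)·-3.895) / (5.7) = -0.392
Residual b − A·x = (4.492, 1.987, 0.000); ∞-norm = 4.492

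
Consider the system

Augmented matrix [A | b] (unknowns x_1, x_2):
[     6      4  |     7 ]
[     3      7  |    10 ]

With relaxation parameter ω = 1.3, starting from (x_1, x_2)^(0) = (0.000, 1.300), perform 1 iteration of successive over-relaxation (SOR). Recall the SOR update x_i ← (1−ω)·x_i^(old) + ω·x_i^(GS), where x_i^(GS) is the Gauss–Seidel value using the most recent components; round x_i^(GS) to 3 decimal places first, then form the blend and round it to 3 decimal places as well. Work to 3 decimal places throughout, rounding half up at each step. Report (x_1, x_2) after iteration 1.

(0.390, 1.249)

Iteration 1:
  x_1: GS value = (7 - (4)·1.300) / (6) = 0.300;  x_1 ← (1−ω)·0.000 + ω·0.300 = 0.390
  x_2: GS value = (10 - (3)·0.390) / (7) = 1.261;  x_2 ← (1−ω)·1.300 + ω·1.261 = 1.249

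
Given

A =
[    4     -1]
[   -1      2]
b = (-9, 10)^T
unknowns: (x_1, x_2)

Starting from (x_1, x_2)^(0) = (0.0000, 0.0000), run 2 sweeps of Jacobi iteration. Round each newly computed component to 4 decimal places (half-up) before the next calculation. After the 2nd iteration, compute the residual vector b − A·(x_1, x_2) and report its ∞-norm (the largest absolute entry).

Iteration 1:
  x_1 = (-9 - (-1)·0.0000) / (4) = -2.2500
  x_2 = (10 - (-1)·0.0000) / (2) = 5.0000
Iteration 2:
  x_1 = (-9 - (-1)·5.0000) / (4) = -1.0000
  x_2 = (10 - (-1)·-2.2500) / (2) = 3.8750
Residual b − A·x = (-1.1250, 1.2500); ∞-norm = 1.2500

1.2500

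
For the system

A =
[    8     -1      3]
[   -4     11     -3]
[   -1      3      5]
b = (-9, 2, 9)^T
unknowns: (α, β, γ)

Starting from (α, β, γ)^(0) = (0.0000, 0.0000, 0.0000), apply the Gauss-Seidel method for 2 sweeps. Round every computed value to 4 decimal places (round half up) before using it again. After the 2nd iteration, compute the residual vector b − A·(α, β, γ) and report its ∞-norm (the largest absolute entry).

Iteration 1:
  α = (-9 - (-1)·0.0000 - (3)·0.0000) / (8) = -1.1250
  β = (2 - (-4)·-1.1250 - (-3)·0.0000) / (11) = -0.2273
  γ = (9 - (-1)·-1.1250 - (3)·-0.2273) / (5) = 1.7114
Iteration 2:
  α = (-9 - (-1)·-0.2273 - (3)·1.7114) / (8) = -1.7952
  β = (2 - (-4)·-1.7952 - (-3)·1.7114) / (11) = -0.0042
  γ = (9 - (-1)·-1.7952 - (3)·-0.0042) / (5) = 1.4435
Residual b − A·x = (1.0269, -0.8041, -0.0001); ∞-norm = 1.0269

1.0269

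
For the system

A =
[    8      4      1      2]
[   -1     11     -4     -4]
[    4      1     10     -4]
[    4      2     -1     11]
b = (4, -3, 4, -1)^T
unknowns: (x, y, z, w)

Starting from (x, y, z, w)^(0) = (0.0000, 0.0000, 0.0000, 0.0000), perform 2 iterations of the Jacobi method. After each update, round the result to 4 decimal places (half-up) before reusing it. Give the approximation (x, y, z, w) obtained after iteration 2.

Iteration 1:
  x = (4 - (4)·0.0000 - (1)·0.0000 - (2)·0.0000) / (8) = 0.5000
  y = (-3 - (-1)·0.0000 - (-4)·0.0000 - (-4)·0.0000) / (11) = -0.2727
  z = (4 - (4)·0.0000 - (1)·0.0000 - (-4)·0.0000) / (10) = 0.4000
  w = (-1 - (4)·0.0000 - (2)·0.0000 - (-1)·0.0000) / (11) = -0.0909
Iteration 2:
  x = (4 - (4)·-0.2727 - (1)·0.4000 - (2)·-0.0909) / (8) = 0.6091
  y = (-3 - (-1)·0.5000 - (-4)·0.4000 - (-4)·-0.0909) / (11) = -0.1149
  z = (4 - (4)·0.5000 - (1)·-0.2727 - (-4)·-0.0909) / (10) = 0.1909
  w = (-1 - (4)·0.5000 - (2)·-0.2727 - (-1)·0.4000) / (11) = -0.1868

(0.6091, -0.1149, 0.1909, -0.1868)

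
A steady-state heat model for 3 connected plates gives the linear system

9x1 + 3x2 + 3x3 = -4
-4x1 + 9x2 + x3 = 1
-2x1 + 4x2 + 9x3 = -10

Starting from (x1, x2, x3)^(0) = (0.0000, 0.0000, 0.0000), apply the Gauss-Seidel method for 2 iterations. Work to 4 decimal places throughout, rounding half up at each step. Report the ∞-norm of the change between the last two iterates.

Iteration 1:
  x1 = (-4 - (3)·0.0000 - (3)·0.0000) / (9) = -0.4444
  x2 = (1 - (-4)·-0.4444 - (1)·0.0000) / (9) = -0.0864
  x3 = (-10 - (-2)·-0.4444 - (4)·-0.0864) / (9) = -1.1715
Iteration 2:
  x1 = (-4 - (3)·-0.0864 - (3)·-1.1715) / (9) = -0.0251
  x2 = (1 - (-4)·-0.0251 - (1)·-1.1715) / (9) = 0.2301
  x3 = (-10 - (-2)·-0.0251 - (4)·0.2301) / (9) = -1.2190
Change: (0.4193, 0.3165, -0.0475) → max |·| = 0.4193

0.4193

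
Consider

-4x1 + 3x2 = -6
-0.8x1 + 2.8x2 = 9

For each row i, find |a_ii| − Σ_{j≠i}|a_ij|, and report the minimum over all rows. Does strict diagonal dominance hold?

row 1: |-4| − (3) = 1
row 2: |2.8| − (0.8) = 2
minimum over rows = 1 → strictly diagonally dominant (convergence guaranteed)

1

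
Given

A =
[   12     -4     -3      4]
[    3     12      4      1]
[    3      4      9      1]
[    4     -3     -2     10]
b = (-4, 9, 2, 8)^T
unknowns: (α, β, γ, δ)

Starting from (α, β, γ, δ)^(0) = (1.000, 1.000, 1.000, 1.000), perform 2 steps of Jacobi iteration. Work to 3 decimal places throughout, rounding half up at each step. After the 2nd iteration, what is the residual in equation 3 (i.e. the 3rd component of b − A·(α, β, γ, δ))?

-1.098

Iteration 1:
  α = (-4 - (-4)·1.000 - (-3)·1.000 - (4)·1.000) / (12) = -0.083
  β = (9 - (3)·1.000 - (4)·1.000 - (1)·1.000) / (12) = 0.083
  γ = (2 - (3)·1.000 - (4)·1.000 - (1)·1.000) / (9) = -0.667
  δ = (8 - (4)·1.000 - (-3)·1.000 - (-2)·1.000) / (10) = 0.900
Iteration 2:
  α = (-4 - (-4)·0.083 - (-3)·-0.667 - (4)·0.900) / (12) = -0.772
  β = (9 - (3)·-0.083 - (4)·-0.667 - (1)·0.900) / (12) = 0.918
  γ = (2 - (3)·-0.083 - (4)·0.083 - (1)·0.900) / (9) = 0.113
  δ = (8 - (4)·-0.083 - (-3)·0.083 - (-2)·-0.667) / (10) = 0.725
Residual b − A·x = (6.375, -0.877, -1.098, 6.818)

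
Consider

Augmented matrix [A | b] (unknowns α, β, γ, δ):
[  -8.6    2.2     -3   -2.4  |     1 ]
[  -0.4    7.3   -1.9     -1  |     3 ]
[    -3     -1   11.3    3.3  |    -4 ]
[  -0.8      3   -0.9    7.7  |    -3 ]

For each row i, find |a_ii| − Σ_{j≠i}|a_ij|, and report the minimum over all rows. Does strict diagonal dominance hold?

1

row 1: |-8.6| − (2.2+3+2.4) = 1
row 2: |7.3| − (0.4+1.9+1) = 4
row 3: |11.3| − (3+1+3.3) = 4
row 4: |7.7| − (0.8+3+0.9) = 3
minimum over rows = 1 → strictly diagonally dominant (convergence guaranteed)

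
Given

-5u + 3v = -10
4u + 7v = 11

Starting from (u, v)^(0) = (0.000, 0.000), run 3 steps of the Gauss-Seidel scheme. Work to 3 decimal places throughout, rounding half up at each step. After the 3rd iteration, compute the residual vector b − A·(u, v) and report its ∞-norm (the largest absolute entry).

Iteration 1:
  u = (-10 - (3)·0.000) / (-5) = 2.000
  v = (11 - (4)·2.000) / (7) = 0.429
Iteration 2:
  u = (-10 - (3)·0.429) / (-5) = 2.257
  v = (11 - (4)·2.257) / (7) = 0.282
Iteration 3:
  u = (-10 - (3)·0.282) / (-5) = 2.169
  v = (11 - (4)·2.169) / (7) = 0.332
Residual b − A·x = (-0.151, 0.000); ∞-norm = 0.151

0.151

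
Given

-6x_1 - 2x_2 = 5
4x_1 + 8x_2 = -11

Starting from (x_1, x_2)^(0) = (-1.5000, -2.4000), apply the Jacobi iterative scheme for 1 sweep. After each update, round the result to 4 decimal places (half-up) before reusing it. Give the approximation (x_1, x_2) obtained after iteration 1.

Iteration 1:
  x_1 = (5 - (-2)·-2.4000) / (-6) = -0.0333
  x_2 = (-11 - (4)·-1.5000) / (8) = -0.6250

(-0.0333, -0.6250)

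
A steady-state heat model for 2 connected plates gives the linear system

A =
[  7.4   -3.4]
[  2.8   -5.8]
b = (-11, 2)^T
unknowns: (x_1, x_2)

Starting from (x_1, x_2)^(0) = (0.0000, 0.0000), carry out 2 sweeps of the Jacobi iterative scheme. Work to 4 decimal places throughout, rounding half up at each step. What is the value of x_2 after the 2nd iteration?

Iteration 1:
  x_1 = (-11 - (-3.4)·0.0000) / (7.4) = -1.4865
  x_2 = (2 - (2.8)·0.0000) / (-5.8) = -0.3448
Iteration 2:
  x_1 = (-11 - (-3.4)·-0.3448) / (7.4) = -1.6449
  x_2 = (2 - (2.8)·-1.4865) / (-5.8) = -1.0624

-1.0624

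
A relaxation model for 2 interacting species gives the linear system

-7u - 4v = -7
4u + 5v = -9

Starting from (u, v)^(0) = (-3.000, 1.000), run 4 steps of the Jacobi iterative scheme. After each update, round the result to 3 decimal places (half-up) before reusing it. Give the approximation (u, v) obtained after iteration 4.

(2.329, -3.580)

Iteration 1:
  u = (-7 - (-4)·1.000) / (-7) = 0.429
  v = (-9 - (4)·-3.000) / (5) = 0.600
Iteration 2:
  u = (-7 - (-4)·0.600) / (-7) = 0.657
  v = (-9 - (4)·0.429) / (5) = -2.143
Iteration 3:
  u = (-7 - (-4)·-2.143) / (-7) = 2.225
  v = (-9 - (4)·0.657) / (5) = -2.326
Iteration 4:
  u = (-7 - (-4)·-2.326) / (-7) = 2.329
  v = (-9 - (4)·2.225) / (5) = -3.580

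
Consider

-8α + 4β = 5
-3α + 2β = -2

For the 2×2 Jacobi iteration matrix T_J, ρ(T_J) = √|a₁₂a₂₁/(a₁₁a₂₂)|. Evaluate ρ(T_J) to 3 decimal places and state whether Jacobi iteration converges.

a₁₂a₂₁/(a₁₁a₂₂) = (4)·(-3) / ((-8)·(2)) = 0.750000
ρ = √|0.750000| = √0.750000 = 0.866
ρ < 1, so Jacobi converges

0.866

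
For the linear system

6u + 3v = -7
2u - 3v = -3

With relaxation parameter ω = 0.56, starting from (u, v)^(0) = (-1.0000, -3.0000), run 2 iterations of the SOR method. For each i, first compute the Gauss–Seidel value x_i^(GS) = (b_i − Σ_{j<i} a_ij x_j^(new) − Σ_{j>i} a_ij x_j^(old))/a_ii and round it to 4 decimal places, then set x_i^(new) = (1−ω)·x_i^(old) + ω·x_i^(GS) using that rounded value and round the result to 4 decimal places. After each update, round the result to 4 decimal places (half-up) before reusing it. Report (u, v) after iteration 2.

(-0.5256, -0.0122)

Iteration 1:
  u: GS value = (-7 - (3)·-3.0000) / (6) = 0.3333;  u ← (1−ω)·-1.0000 + ω·0.3333 = -0.2534
  v: GS value = (-3 - (2)·-0.2534) / (-3) = 0.8311;  v ← (1−ω)·-3.0000 + ω·0.8311 = -0.8546
Iteration 2:
  u: GS value = (-7 - (3)·-0.8546) / (6) = -0.7394;  u ← (1−ω)·-0.2534 + ω·-0.7394 = -0.5256
  v: GS value = (-3 - (2)·-0.5256) / (-3) = 0.6496;  v ← (1−ω)·-0.8546 + ω·0.6496 = -0.0122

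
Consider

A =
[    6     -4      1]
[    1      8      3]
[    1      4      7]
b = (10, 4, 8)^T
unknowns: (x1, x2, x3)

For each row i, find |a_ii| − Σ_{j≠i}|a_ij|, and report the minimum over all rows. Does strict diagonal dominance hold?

row 1: |6| − (4+1) = 1
row 2: |8| − (1+3) = 4
row 3: |7| − (1+4) = 2
minimum over rows = 1 → strictly diagonally dominant (convergence guaranteed)

1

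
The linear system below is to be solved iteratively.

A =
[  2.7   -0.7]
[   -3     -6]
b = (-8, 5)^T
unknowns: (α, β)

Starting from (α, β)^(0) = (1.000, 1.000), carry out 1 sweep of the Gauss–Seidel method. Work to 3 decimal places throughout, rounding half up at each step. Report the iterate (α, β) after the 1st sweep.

Iteration 1:
  α = (-8 - (-0.7)·1.000) / (2.7) = -2.704
  β = (5 - (-3)·-2.704) / (-6) = 0.519

(-2.704, 0.519)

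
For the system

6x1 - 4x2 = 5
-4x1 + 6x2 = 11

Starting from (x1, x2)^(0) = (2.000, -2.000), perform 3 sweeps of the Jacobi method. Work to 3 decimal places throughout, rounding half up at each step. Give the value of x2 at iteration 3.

3.797

Iteration 1:
  x1 = (5 - (-4)·-2.000) / (6) = -0.500
  x2 = (11 - (-4)·2.000) / (6) = 3.167
Iteration 2:
  x1 = (5 - (-4)·3.167) / (6) = 2.945
  x2 = (11 - (-4)·-0.500) / (6) = 1.500
Iteration 3:
  x1 = (5 - (-4)·1.500) / (6) = 1.833
  x2 = (11 - (-4)·2.945) / (6) = 3.797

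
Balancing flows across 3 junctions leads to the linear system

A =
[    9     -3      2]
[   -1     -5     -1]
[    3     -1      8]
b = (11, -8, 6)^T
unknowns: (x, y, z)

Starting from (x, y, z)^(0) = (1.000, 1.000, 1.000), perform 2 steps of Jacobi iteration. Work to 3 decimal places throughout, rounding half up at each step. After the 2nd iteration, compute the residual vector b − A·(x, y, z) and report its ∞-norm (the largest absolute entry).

Iteration 1:
  x = (11 - (-3)·1.000 - (2)·1.000) / (9) = 1.333
  y = (-8 - (-1)·1.000 - (-1)·1.000) / (-5) = 1.200
  z = (6 - (3)·1.000 - (-1)·1.000) / (8) = 0.500
Iteration 2:
  x = (11 - (-3)·1.200 - (2)·0.500) / (9) = 1.511
  y = (-8 - (-1)·1.333 - (-1)·0.500) / (-5) = 1.233
  z = (6 - (3)·1.333 - (-1)·1.200) / (8) = 0.400
Residual b − A·x = (0.300, 0.076, -0.500); ∞-norm = 0.500

0.500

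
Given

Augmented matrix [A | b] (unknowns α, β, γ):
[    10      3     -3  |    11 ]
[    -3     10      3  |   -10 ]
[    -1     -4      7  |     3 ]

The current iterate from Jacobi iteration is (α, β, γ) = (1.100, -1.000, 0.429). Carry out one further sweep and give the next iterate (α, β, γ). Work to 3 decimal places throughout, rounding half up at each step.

(1.529, -0.799, 0.014)

One sweep:
  α = (11 - (3)·-1.000 - (-3)·0.429) / (10) = 1.529
  β = (-10 - (-3)·1.100 - (3)·0.429) / (10) = -0.799
  γ = (3 - (-1)·1.100 - (-4)·-1.000) / (7) = 0.014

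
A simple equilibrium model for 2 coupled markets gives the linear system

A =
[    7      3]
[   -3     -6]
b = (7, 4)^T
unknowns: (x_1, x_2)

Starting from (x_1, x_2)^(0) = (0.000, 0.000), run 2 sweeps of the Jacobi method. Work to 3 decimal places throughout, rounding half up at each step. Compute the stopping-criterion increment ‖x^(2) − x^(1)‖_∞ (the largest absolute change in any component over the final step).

Iteration 1:
  x_1 = (7 - (3)·0.000) / (7) = 1.000
  x_2 = (4 - (-3)·0.000) / (-6) = -0.667
Iteration 2:
  x_1 = (7 - (3)·-0.667) / (7) = 1.286
  x_2 = (4 - (-3)·1.000) / (-6) = -1.167
Change: (0.286, -0.500) → max |·| = 0.500

0.500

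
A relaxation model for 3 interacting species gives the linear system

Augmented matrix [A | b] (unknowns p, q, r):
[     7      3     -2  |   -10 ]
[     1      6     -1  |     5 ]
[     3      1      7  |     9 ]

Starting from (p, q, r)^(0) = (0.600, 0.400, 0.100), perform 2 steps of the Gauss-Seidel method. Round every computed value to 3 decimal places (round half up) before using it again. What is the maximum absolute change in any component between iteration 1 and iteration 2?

0.253

Iteration 1:
  p = (-10 - (3)·0.400 - (-2)·0.100) / (7) = -1.571
  q = (5 - (1)·-1.571 - (-1)·0.100) / (6) = 1.112
  r = (9 - (3)·-1.571 - (1)·1.112) / (7) = 1.800
Iteration 2:
  p = (-10 - (3)·1.112 - (-2)·1.800) / (7) = -1.391
  q = (5 - (1)·-1.391 - (-1)·1.800) / (6) = 1.365
  r = (9 - (3)·-1.391 - (1)·1.365) / (7) = 1.687
Change: (0.180, 0.253, -0.113) → max |·| = 0.253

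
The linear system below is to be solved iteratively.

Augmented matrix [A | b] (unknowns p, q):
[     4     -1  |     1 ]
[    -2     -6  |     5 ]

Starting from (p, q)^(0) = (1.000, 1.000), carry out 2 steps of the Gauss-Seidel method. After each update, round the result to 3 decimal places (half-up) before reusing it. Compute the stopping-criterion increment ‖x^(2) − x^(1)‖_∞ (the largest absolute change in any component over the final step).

0.500

Iteration 1:
  p = (1 - (-1)·1.000) / (4) = 0.500
  q = (5 - (-2)·0.500) / (-6) = -1.000
Iteration 2:
  p = (1 - (-1)·-1.000) / (4) = 0.000
  q = (5 - (-2)·0.000) / (-6) = -0.833
Change: (-0.500, 0.167) → max |·| = 0.500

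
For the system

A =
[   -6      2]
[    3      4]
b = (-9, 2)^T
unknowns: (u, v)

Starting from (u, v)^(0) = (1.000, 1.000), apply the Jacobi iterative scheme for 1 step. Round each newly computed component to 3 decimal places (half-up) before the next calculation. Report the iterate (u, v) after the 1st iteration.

(1.833, -0.250)

Iteration 1:
  u = (-9 - (2)·1.000) / (-6) = 1.833
  v = (2 - (3)·1.000) / (4) = -0.250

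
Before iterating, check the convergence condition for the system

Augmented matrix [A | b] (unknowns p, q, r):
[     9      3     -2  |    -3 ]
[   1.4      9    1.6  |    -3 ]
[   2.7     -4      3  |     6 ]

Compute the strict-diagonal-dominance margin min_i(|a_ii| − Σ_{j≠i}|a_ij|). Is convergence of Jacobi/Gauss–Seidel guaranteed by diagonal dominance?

row 1: |9| − (3+2) = 4
row 2: |9| − (1.4+1.6) = 6
row 3: |3| − (2.7+4) = -3.7
minimum over rows = -3.7 → not strictly diagonally dominant

-3.7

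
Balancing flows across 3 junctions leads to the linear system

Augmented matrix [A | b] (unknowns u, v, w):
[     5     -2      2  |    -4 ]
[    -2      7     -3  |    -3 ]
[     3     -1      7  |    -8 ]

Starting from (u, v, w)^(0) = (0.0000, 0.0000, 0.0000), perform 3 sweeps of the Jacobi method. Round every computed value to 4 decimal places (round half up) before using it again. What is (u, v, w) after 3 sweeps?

(-0.9143, -0.9446, -1.0863)

Iteration 1:
  u = (-4 - (-2)·0.0000 - (2)·0.0000) / (5) = -0.8000
  v = (-3 - (-2)·0.0000 - (-3)·0.0000) / (7) = -0.4286
  w = (-8 - (3)·0.0000 - (-1)·0.0000) / (7) = -1.1429
Iteration 2:
  u = (-4 - (-2)·-0.4286 - (2)·-1.1429) / (5) = -0.5143
  v = (-3 - (-2)·-0.8000 - (-3)·-1.1429) / (7) = -1.1470
  w = (-8 - (3)·-0.8000 - (-1)·-0.4286) / (7) = -0.8612
Iteration 3:
  u = (-4 - (-2)·-1.1470 - (2)·-0.8612) / (5) = -0.9143
  v = (-3 - (-2)·-0.5143 - (-3)·-0.8612) / (7) = -0.9446
  w = (-8 - (3)·-0.5143 - (-1)·-1.1470) / (7) = -1.0863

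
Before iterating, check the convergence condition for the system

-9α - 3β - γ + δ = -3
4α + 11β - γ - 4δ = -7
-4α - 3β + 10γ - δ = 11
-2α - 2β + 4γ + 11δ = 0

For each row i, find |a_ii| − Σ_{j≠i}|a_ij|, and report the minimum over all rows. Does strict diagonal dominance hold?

2

row 1: |-9| − (3+1+1) = 4
row 2: |11| − (4+1+4) = 2
row 3: |10| − (4+3+1) = 2
row 4: |11| − (2+2+4) = 3
minimum over rows = 2 → strictly diagonally dominant (convergence guaranteed)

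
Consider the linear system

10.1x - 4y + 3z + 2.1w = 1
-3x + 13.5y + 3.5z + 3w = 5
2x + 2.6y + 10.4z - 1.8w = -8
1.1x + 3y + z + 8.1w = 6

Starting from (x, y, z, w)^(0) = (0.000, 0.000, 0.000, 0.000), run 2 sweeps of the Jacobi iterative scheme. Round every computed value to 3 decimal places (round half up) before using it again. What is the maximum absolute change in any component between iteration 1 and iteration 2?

Iteration 1:
  x = (1 - (-4)·0.000 - (3)·0.000 - (2.1)·0.000) / (10.1) = 0.099
  y = (5 - (-3)·0.000 - (3.5)·0.000 - (3)·0.000) / (13.5) = 0.370
  z = (-8 - (2)·0.000 - (2.6)·0.000 - (-1.8)·0.000) / (10.4) = -0.769
  w = (6 - (1.1)·0.000 - (3)·0.000 - (1)·0.000) / (8.1) = 0.741
Iteration 2:
  x = (1 - (-4)·0.370 - (3)·-0.769 - (2.1)·0.741) / (10.1) = 0.320
  y = (5 - (-3)·0.099 - (3.5)·-0.769 - (3)·0.741) / (13.5) = 0.427
  z = (-8 - (2)·0.099 - (2.6)·0.370 - (-1.8)·0.741) / (10.4) = -0.753
  w = (6 - (1.1)·0.099 - (3)·0.370 - (1)·-0.769) / (8.1) = 0.685
Change: (0.221, 0.057, 0.016, -0.056) → max |·| = 0.221

0.221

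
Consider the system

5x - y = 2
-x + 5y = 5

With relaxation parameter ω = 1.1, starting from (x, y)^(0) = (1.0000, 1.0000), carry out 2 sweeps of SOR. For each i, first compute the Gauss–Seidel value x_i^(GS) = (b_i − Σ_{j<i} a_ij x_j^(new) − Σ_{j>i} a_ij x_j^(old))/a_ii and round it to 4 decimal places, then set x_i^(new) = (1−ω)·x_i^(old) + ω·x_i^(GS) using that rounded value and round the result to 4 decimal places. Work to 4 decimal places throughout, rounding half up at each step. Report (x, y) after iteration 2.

Iteration 1:
  x: GS value = (2 - (-1)·1.0000) / (5) = 0.6000;  x ← (1−ω)·1.0000 + ω·0.6000 = 0.5600
  y: GS value = (5 - (-1)·0.5600) / (5) = 1.1120;  y ← (1−ω)·1.0000 + ω·1.1120 = 1.1232
Iteration 2:
  x: GS value = (2 - (-1)·1.1232) / (5) = 0.6246;  x ← (1−ω)·0.5600 + ω·0.6246 = 0.6311
  y: GS value = (5 - (-1)·0.6311) / (5) = 1.1262;  y ← (1−ω)·1.1232 + ω·1.1262 = 1.1265

(0.6311, 1.1265)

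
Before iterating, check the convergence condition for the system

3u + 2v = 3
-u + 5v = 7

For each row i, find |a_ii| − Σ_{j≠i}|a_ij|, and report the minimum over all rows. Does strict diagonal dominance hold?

row 1: |3| − (2) = 1
row 2: |5| − (1) = 4
minimum over rows = 1 → strictly diagonally dominant (convergence guaranteed)

1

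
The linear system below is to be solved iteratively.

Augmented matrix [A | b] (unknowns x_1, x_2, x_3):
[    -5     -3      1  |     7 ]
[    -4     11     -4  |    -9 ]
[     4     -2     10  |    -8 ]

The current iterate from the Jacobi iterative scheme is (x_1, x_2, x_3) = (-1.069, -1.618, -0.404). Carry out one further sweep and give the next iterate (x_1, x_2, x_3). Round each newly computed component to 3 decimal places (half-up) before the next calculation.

(-0.510, -1.354, -0.696)

One sweep:
  x_1 = (7 - (-3)·-1.618 - (1)·-0.404) / (-5) = -0.510
  x_2 = (-9 - (-4)·-1.069 - (-4)·-0.404) / (11) = -1.354
  x_3 = (-8 - (4)·-1.069 - (-2)·-1.618) / (10) = -0.696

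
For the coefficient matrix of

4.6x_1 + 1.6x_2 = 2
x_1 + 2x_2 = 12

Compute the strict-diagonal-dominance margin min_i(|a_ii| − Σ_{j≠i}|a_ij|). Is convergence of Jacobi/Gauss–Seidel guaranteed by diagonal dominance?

1

row 1: |4.6| − (1.6) = 3
row 2: |2| − (1) = 1
minimum over rows = 1 → strictly diagonally dominant (convergence guaranteed)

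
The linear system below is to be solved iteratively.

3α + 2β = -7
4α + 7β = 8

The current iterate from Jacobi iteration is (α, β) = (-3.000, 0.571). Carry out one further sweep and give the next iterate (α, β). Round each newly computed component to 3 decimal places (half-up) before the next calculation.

One sweep:
  α = (-7 - (2)·0.571) / (3) = -2.714
  β = (8 - (4)·-3.000) / (7) = 2.857

(-2.714, 2.857)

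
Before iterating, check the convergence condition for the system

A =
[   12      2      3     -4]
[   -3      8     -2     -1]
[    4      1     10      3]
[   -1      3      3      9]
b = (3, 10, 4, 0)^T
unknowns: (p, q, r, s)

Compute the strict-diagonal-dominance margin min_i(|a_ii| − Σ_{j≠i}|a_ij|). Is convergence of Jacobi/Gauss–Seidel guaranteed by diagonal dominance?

row 1: |12| − (2+3+4) = 3
row 2: |8| − (3+2+1) = 2
row 3: |10| − (4+1+3) = 2
row 4: |9| − (1+3+3) = 2
minimum over rows = 2 → strictly diagonally dominant (convergence guaranteed)

2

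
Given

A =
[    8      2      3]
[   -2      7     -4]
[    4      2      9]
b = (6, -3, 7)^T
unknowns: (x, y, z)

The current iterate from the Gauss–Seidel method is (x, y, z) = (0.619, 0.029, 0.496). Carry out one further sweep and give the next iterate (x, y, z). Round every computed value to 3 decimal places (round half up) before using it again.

(0.557, 0.014, 0.527)

One sweep:
  x = (6 - (2)·0.029 - (3)·0.496) / (8) = 0.557
  y = (-3 - (-2)·0.557 - (-4)·0.496) / (7) = 0.014
  z = (7 - (4)·0.557 - (2)·0.014) / (9) = 0.527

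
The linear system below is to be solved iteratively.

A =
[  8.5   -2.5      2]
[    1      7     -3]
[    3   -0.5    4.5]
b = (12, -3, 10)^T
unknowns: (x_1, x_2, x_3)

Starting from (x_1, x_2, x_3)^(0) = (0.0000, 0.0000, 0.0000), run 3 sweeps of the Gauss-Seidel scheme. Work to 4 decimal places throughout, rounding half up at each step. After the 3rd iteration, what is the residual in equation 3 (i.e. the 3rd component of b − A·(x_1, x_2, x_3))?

Iteration 1:
  x_1 = (12 - (-2.5)·0.0000 - (2)·0.0000) / (8.5) = 1.4118
  x_2 = (-3 - (1)·1.4118 - (-3)·0.0000) / (7) = -0.6303
  x_3 = (10 - (3)·1.4118 - (-0.5)·-0.6303) / (4.5) = 1.2110
Iteration 2:
  x_1 = (12 - (-2.5)·-0.6303 - (2)·1.2110) / (8.5) = 0.9414
  x_2 = (-3 - (1)·0.9414 - (-3)·1.2110) / (7) = -0.0441
  x_3 = (10 - (3)·0.9414 - (-0.5)·-0.0441) / (4.5) = 1.5897
Iteration 3:
  x_1 = (12 - (-2.5)·-0.0441 - (2)·1.5897) / (8.5) = 1.0247
  x_2 = (-3 - (1)·1.0247 - (-3)·1.5897) / (7) = 0.1063
  x_3 = (10 - (3)·1.0247 - (-0.5)·0.1063) / (4.5) = 1.5509
Residual b − A·x = (0.4540, -0.1161, 0.0000)

0.0000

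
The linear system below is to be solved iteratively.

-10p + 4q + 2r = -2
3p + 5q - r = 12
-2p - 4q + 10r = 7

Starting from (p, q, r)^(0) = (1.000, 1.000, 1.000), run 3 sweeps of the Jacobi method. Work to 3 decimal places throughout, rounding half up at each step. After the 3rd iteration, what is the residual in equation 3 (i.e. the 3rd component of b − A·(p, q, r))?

Iteration 1:
  p = (-2 - (4)·1.000 - (2)·1.000) / (-10) = 0.800
  q = (12 - (3)·1.000 - (-1)·1.000) / (5) = 2.000
  r = (7 - (-2)·1.000 - (-4)·1.000) / (10) = 1.300
Iteration 2:
  p = (-2 - (4)·2.000 - (2)·1.300) / (-10) = 1.260
  q = (12 - (3)·0.800 - (-1)·1.300) / (5) = 2.180
  r = (7 - (-2)·0.800 - (-4)·2.000) / (10) = 1.660
Iteration 3:
  p = (-2 - (4)·2.180 - (2)·1.660) / (-10) = 1.404
  q = (12 - (3)·1.260 - (-1)·1.660) / (5) = 1.976
  r = (7 - (-2)·1.260 - (-4)·2.180) / (10) = 1.824
Residual b − A·x = (0.488, -0.268, -0.528)

-0.528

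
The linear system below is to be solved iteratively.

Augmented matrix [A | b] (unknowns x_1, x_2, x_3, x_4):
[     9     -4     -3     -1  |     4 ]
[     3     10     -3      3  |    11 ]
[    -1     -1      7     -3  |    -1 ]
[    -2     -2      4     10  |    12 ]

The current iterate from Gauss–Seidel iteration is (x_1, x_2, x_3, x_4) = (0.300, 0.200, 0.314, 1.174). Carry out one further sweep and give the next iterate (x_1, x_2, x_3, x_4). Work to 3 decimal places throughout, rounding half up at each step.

One sweep:
  x_1 = (4 - (-4)·0.200 - (-3)·0.314 - (-1)·1.174) / (9) = 0.768
  x_2 = (11 - (3)·0.768 - (-3)·0.314 - (3)·1.174) / (10) = 0.612
  x_3 = (-1 - (-1)·0.768 - (-1)·0.612 - (-3)·1.174) / (7) = 0.557
  x_4 = (12 - (-2)·0.768 - (-2)·0.612 - (4)·0.557) / (10) = 1.253

(0.768, 0.612, 0.557, 1.253)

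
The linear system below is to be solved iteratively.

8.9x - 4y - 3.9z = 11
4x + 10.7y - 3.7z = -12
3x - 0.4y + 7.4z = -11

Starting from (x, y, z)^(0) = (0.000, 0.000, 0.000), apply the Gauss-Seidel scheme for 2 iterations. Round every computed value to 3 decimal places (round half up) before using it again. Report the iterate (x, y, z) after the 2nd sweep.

(-0.384, -1.695, -1.422)

Iteration 1:
  x = (11 - (-4)·0.000 - (-3.9)·0.000) / (8.9) = 1.236
  y = (-12 - (4)·1.236 - (-3.7)·0.000) / (10.7) = -1.584
  z = (-11 - (3)·1.236 - (-0.4)·-1.584) / (7.4) = -2.073
Iteration 2:
  x = (11 - (-4)·-1.584 - (-3.9)·-2.073) / (8.9) = -0.384
  y = (-12 - (4)·-0.384 - (-3.7)·-2.073) / (10.7) = -1.695
  z = (-11 - (3)·-0.384 - (-0.4)·-1.695) / (7.4) = -1.422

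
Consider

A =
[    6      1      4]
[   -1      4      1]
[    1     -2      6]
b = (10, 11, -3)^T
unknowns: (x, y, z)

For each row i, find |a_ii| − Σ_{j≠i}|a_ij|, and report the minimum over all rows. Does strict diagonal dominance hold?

1

row 1: |6| − (1+4) = 1
row 2: |4| − (1+1) = 2
row 3: |6| − (1+2) = 3
minimum over rows = 1 → strictly diagonally dominant (convergence guaranteed)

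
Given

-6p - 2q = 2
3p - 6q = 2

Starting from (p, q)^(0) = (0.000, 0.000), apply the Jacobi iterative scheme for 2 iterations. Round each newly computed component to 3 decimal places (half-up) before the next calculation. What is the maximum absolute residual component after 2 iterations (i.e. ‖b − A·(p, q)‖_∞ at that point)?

Iteration 1:
  p = (2 - (-2)·0.000) / (-6) = -0.333
  q = (2 - (3)·0.000) / (-6) = -0.333
Iteration 2:
  p = (2 - (-2)·-0.333) / (-6) = -0.222
  q = (2 - (3)·-0.333) / (-6) = -0.500
Residual b − A·x = (-0.332, -0.334); ∞-norm = 0.334

0.334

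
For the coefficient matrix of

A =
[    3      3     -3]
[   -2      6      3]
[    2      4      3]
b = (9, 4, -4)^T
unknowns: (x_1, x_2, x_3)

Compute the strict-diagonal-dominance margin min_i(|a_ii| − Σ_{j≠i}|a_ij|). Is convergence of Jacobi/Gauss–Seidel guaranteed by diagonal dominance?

row 1: |3| − (3+3) = -3
row 2: |6| − (2+3) = 1
row 3: |3| − (2+4) = -3
minimum over rows = -3 → not strictly diagonally dominant

-3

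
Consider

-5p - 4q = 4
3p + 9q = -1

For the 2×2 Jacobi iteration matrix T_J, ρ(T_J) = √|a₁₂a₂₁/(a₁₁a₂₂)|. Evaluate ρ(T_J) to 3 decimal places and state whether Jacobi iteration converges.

a₁₂a₂₁/(a₁₁a₂₂) = (-4)·(3) / ((-5)·(9)) = 0.266667
ρ = √|0.266667| = √0.266667 = 0.516
ρ < 1, so Jacobi converges

0.516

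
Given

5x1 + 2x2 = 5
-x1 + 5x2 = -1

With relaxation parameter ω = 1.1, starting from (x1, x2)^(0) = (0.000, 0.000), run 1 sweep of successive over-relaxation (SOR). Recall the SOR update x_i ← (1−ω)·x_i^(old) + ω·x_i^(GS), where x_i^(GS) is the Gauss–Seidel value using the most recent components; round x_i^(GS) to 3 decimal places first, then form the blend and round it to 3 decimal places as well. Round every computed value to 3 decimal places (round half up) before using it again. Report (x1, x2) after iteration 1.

(1.100, 0.022)

Iteration 1:
  x1: GS value = (5 - (2)·0.000) / (5) = 1.000;  x1 ← (1−ω)·0.000 + ω·1.000 = 1.100
  x2: GS value = (-1 - (-1)·1.100) / (5) = 0.020;  x2 ← (1−ω)·0.000 + ω·0.020 = 0.022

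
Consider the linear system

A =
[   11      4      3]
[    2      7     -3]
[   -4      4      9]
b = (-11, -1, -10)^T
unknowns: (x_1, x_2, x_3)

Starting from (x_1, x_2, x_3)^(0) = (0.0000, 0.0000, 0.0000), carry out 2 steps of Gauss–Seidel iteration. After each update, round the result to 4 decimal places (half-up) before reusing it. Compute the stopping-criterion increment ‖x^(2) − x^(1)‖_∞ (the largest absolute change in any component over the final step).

Iteration 1:
  x_1 = (-11 - (4)·0.0000 - (3)·0.0000) / (11) = -1.0000
  x_2 = (-1 - (2)·-1.0000 - (-3)·0.0000) / (7) = 0.1429
  x_3 = (-10 - (-4)·-1.0000 - (4)·0.1429) / (9) = -1.6191
Iteration 2:
  x_1 = (-11 - (4)·0.1429 - (3)·-1.6191) / (11) = -0.6104
  x_2 = (-1 - (2)·-0.6104 - (-3)·-1.6191) / (7) = -0.6624
  x_3 = (-10 - (-4)·-0.6104 - (4)·-0.6624) / (9) = -1.0880
Change: (0.3896, -0.8053, 0.5311) → max |·| = 0.8053

0.8053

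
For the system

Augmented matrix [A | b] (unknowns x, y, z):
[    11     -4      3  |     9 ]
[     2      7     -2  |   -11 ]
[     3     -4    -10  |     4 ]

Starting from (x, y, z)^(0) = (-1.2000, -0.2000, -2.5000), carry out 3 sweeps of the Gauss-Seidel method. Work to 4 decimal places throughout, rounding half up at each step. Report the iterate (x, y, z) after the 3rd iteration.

(0.4341, -1.7210, 0.4186)

Iteration 1:
  x = (9 - (-4)·-0.2000 - (3)·-2.5000) / (11) = 1.4273
  y = (-11 - (2)·1.4273 - (-2)·-2.5000) / (7) = -2.6935
  z = (4 - (3)·1.4273 - (-4)·-2.6935) / (-10) = 1.1056
Iteration 2:
  x = (9 - (-4)·-2.6935 - (3)·1.1056) / (11) = -0.4628
  y = (-11 - (2)·-0.4628 - (-2)·1.1056) / (7) = -1.1233
  z = (4 - (3)·-0.4628 - (-4)·-1.1233) / (-10) = -0.0895
Iteration 3:
  x = (9 - (-4)·-1.1233 - (3)·-0.0895) / (11) = 0.4341
  y = (-11 - (2)·0.4341 - (-2)·-0.0895) / (7) = -1.7210
  z = (4 - (3)·0.4341 - (-4)·-1.7210) / (-10) = 0.4186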